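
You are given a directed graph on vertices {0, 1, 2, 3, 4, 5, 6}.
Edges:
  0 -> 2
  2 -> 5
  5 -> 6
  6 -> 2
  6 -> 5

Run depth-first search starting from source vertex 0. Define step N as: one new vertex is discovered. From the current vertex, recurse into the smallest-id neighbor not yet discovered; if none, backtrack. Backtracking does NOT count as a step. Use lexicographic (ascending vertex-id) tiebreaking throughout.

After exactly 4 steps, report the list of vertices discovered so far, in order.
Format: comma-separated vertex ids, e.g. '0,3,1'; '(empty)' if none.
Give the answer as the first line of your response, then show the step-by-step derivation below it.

0,2,5,6

step 1: discover 0; path=0; order=0
step 2: discover 2; path=0>2; order=0,2
step 3: discover 5; path=0>2>5; order=0,2,5
step 4: discover 6; path=0>2>5>6; order=0,2,5,6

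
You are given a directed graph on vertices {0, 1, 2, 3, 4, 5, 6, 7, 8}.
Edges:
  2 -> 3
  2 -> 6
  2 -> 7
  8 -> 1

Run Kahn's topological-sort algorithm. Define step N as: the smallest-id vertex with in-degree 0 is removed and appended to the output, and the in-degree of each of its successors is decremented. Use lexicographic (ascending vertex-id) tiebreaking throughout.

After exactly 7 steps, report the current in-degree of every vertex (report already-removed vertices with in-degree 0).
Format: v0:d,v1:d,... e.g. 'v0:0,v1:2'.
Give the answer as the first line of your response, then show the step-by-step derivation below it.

v0:0,v1:1,v2:0,v3:0,v4:0,v5:0,v6:0,v7:0,v8:0

step 1: output 0; order=[0]; indeg=(0,1,0,1,0,0,1,1,0)
step 2: output 2; order=[0,2]; indeg=(0,1,0,0,0,0,0,0,0)
step 3: output 3; order=[0,2,3]; indeg=(0,1,0,0,0,0,0,0,0)
step 4: output 4; order=[0,2,3,4]; indeg=(0,1,0,0,0,0,0,0,0)
step 5: output 5; order=[0,2,3,4,5]; indeg=(0,1,0,0,0,0,0,0,0)
step 6: output 6; order=[0,2,3,4,5,6]; indeg=(0,1,0,0,0,0,0,0,0)
step 7: output 7; order=[0,2,3,4,5,6,7]; indeg=(0,1,0,0,0,0,0,0,0)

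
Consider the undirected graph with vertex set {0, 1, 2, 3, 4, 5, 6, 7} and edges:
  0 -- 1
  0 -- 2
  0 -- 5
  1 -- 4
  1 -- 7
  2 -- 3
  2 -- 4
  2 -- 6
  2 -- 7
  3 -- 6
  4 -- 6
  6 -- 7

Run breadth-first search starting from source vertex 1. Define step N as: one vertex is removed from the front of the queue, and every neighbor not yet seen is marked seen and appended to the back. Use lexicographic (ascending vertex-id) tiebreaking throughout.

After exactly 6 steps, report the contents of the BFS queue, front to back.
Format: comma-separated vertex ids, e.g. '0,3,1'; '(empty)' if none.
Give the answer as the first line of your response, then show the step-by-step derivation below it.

6,3

step 1: dequeue 1; queue=[0,4,7]; order=1
step 2: dequeue 0; queue=[4,7,2,5]; order=1,0
step 3: dequeue 4; queue=[7,2,5,6]; order=1,0,4
step 4: dequeue 7; queue=[2,5,6]; order=1,0,4,7
step 5: dequeue 2; queue=[5,6,3]; order=1,0,4,7,2
step 6: dequeue 5; queue=[6,3]; order=1,0,4,7,2,5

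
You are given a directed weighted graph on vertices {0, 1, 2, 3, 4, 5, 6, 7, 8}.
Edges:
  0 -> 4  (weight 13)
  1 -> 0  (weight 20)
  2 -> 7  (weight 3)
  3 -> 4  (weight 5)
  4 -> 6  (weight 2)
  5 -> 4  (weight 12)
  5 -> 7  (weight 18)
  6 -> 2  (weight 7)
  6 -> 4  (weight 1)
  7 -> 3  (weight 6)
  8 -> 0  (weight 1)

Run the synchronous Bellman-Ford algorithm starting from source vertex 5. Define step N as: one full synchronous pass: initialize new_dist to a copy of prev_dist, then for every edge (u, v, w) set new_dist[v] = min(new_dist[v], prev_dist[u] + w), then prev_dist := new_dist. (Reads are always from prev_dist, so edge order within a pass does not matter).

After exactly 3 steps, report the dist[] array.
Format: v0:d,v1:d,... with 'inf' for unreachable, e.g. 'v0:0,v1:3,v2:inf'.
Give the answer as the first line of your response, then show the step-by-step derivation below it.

v0:inf,v1:inf,v2:21,v3:24,v4:12,v5:0,v6:14,v7:18,v8:inf

step 1: dist = v0:inf,v1:inf,v2:inf,v3:inf,v4:12,v5:0,v6:inf,v7:18,v8:inf
step 2: dist = v0:inf,v1:inf,v2:inf,v3:24,v4:12,v5:0,v6:14,v7:18,v8:inf
step 3: dist = v0:inf,v1:inf,v2:21,v3:24,v4:12,v5:0,v6:14,v7:18,v8:inf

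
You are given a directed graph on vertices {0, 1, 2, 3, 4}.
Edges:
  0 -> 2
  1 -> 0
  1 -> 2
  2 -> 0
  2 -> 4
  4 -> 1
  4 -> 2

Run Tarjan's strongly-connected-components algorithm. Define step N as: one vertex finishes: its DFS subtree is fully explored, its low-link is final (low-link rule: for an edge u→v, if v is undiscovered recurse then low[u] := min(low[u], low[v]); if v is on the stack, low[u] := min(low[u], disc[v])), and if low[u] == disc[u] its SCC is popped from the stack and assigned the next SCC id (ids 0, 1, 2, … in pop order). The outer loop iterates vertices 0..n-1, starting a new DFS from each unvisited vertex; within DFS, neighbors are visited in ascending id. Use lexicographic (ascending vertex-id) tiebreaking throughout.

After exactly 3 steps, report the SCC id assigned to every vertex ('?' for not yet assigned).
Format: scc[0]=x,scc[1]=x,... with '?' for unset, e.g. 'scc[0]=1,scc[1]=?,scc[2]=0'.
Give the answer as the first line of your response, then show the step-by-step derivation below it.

scc[0]=?,scc[1]=?,scc[2]=?,scc[3]=?,scc[4]=?

step 1: low=(low[0]=0,low[1]=0,low[2]=0,low[3]=?,low[4]=2); scc=(scc[0]=?,scc[1]=?,scc[2]=?,scc[3]=?,scc[4]=?)
step 2: low=(low[0]=0,low[1]=0,low[2]=0,low[3]=?,low[4]=0); scc=(scc[0]=?,scc[1]=?,scc[2]=?,scc[3]=?,scc[4]=?)
step 3: low=(low[0]=0,low[1]=0,low[2]=0,low[3]=?,low[4]=0); scc=(scc[0]=?,scc[1]=?,scc[2]=?,scc[3]=?,scc[4]=?)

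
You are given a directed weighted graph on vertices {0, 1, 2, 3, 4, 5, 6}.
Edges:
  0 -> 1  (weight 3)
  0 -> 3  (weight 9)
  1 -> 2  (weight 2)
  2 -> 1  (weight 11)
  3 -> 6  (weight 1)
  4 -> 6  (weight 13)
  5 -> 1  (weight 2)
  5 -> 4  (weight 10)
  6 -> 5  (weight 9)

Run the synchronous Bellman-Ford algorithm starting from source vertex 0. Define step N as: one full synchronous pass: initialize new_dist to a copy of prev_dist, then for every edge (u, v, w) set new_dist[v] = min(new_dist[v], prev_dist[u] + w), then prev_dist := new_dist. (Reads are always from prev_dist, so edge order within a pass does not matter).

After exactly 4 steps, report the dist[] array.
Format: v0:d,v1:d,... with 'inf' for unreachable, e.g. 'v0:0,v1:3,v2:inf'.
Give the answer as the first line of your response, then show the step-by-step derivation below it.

v0:0,v1:3,v2:5,v3:9,v4:29,v5:19,v6:10

step 1: dist = v0:0,v1:3,v2:inf,v3:9,v4:inf,v5:inf,v6:inf
step 2: dist = v0:0,v1:3,v2:5,v3:9,v4:inf,v5:inf,v6:10
step 3: dist = v0:0,v1:3,v2:5,v3:9,v4:inf,v5:19,v6:10
step 4: dist = v0:0,v1:3,v2:5,v3:9,v4:29,v5:19,v6:10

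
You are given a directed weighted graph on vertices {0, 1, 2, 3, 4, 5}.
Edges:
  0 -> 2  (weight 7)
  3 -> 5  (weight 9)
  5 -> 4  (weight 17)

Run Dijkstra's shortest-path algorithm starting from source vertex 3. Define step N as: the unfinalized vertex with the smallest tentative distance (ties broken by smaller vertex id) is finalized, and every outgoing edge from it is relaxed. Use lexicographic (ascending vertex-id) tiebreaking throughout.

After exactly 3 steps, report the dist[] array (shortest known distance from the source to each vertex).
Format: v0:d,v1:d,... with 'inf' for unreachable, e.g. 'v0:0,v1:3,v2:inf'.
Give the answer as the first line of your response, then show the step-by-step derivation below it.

v0:inf,v1:inf,v2:inf,v3:0,v4:26,v5:9

step 1: dist = v0:inf,v1:inf,v2:inf,v3:0,v4:inf,v5:9
step 2: dist = v0:inf,v1:inf,v2:inf,v3:0,v4:26,v5:9
step 3: dist = v0:inf,v1:inf,v2:inf,v3:0,v4:26,v5:9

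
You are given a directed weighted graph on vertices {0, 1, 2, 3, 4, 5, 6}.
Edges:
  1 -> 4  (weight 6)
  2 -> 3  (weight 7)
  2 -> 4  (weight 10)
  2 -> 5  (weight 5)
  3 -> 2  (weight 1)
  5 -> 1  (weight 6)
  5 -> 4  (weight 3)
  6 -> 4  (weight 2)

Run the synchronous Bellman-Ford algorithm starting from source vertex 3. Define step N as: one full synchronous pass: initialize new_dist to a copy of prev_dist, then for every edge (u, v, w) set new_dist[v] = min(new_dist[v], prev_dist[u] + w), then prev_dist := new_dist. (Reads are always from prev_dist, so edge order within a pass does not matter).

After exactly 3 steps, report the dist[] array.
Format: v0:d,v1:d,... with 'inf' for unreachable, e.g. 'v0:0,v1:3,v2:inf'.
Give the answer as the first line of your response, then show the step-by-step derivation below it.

v0:inf,v1:12,v2:1,v3:0,v4:9,v5:6,v6:inf

step 1: dist = v0:inf,v1:inf,v2:1,v3:0,v4:inf,v5:inf,v6:inf
step 2: dist = v0:inf,v1:inf,v2:1,v3:0,v4:11,v5:6,v6:inf
step 3: dist = v0:inf,v1:12,v2:1,v3:0,v4:9,v5:6,v6:inf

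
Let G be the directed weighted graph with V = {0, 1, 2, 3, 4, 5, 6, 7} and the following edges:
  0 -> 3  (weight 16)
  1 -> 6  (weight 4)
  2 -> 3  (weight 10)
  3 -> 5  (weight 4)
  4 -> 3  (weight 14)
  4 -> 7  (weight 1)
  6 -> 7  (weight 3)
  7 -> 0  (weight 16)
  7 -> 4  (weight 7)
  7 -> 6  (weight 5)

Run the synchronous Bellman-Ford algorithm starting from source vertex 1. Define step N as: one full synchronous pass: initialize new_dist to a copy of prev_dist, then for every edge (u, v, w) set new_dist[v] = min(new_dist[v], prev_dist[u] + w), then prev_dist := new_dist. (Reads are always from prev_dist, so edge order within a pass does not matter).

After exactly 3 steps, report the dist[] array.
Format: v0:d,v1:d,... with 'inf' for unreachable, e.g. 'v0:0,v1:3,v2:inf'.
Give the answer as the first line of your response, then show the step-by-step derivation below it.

v0:23,v1:0,v2:inf,v3:inf,v4:14,v5:inf,v6:4,v7:7

step 1: dist = v0:inf,v1:0,v2:inf,v3:inf,v4:inf,v5:inf,v6:4,v7:inf
step 2: dist = v0:inf,v1:0,v2:inf,v3:inf,v4:inf,v5:inf,v6:4,v7:7
step 3: dist = v0:23,v1:0,v2:inf,v3:inf,v4:14,v5:inf,v6:4,v7:7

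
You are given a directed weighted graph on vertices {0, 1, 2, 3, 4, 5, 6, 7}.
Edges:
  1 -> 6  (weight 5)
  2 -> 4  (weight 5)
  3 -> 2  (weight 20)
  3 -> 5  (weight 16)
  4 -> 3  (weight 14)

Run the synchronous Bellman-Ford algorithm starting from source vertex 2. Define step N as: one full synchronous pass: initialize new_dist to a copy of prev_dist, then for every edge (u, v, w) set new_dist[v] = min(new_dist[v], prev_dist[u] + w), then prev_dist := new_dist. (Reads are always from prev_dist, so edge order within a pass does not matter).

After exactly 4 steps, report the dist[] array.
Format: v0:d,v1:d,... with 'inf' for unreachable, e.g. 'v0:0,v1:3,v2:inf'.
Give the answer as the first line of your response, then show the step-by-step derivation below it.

v0:inf,v1:inf,v2:0,v3:19,v4:5,v5:35,v6:inf,v7:inf

step 1: dist = v0:inf,v1:inf,v2:0,v3:inf,v4:5,v5:inf,v6:inf,v7:inf
step 2: dist = v0:inf,v1:inf,v2:0,v3:19,v4:5,v5:inf,v6:inf,v7:inf
step 3: dist = v0:inf,v1:inf,v2:0,v3:19,v4:5,v5:35,v6:inf,v7:inf
step 4: dist = v0:inf,v1:inf,v2:0,v3:19,v4:5,v5:35,v6:inf,v7:inf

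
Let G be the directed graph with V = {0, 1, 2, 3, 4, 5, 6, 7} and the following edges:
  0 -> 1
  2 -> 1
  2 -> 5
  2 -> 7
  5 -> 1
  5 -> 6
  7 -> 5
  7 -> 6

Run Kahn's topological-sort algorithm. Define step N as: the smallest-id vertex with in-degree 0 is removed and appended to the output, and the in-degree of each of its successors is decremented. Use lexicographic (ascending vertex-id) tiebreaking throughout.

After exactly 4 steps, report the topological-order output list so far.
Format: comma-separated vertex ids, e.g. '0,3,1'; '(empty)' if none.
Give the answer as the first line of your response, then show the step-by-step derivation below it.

0,2,3,4

step 1: output 0; order=[0]; indeg=(0,2,0,0,0,2,2,1)
step 2: output 2; order=[0,2]; indeg=(0,1,0,0,0,1,2,0)
step 3: output 3; order=[0,2,3]; indeg=(0,1,0,0,0,1,2,0)
step 4: output 4; order=[0,2,3,4]; indeg=(0,1,0,0,0,1,2,0)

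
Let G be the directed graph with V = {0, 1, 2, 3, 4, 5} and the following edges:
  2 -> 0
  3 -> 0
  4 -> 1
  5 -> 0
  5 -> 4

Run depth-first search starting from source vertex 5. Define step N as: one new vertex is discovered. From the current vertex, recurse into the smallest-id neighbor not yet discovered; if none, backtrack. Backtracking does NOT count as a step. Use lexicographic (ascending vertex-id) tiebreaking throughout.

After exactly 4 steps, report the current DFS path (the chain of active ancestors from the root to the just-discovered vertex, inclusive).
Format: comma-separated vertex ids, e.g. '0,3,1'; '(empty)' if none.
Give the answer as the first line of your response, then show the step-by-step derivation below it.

5,4,1

step 1: discover 5; path=5; order=5
step 2: discover 0; path=5>0; order=5,0
step 3: discover 4; path=5>4; order=5,0,4
step 4: discover 1; path=5>4>1; order=5,0,4,1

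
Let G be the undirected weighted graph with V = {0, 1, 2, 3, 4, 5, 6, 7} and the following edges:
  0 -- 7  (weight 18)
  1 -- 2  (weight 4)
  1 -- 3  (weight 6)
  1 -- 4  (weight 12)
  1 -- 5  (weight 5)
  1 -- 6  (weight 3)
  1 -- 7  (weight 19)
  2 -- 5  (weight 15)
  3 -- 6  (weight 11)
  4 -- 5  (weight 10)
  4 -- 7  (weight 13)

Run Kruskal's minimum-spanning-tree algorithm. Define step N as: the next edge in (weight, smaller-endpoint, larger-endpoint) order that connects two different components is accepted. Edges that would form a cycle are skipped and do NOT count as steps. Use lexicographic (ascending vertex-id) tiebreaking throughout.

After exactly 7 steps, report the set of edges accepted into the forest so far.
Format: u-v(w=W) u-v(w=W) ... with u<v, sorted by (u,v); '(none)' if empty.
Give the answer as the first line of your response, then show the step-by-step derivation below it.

0-7(w=18) 1-2(w=4) 1-3(w=6) 1-5(w=5) 1-6(w=3) 4-5(w=10) 4-7(w=13)

step 1: add edge 1-6 (w=3); MST = {1-6(w=3)}
step 2: add edge 1-2 (w=4); MST = {1-2(w=4) 1-6(w=3)}
step 3: add edge 1-5 (w=5); MST = {1-2(w=4) 1-5(w=5) 1-6(w=3)}
step 4: add edge 1-3 (w=6); MST = {1-2(w=4) 1-3(w=6) 1-5(w=5) 1-6(w=3)}
step 5: add edge 4-5 (w=10); MST = {1-2(w=4) 1-3(w=6) 1-5(w=5) 1-6(w=3) 4-5(w=10)}
step 6: add edge 4-7 (w=13); MST = {1-2(w=4) 1-3(w=6) 1-5(w=5) 1-6(w=3) 4-5(w=10) 4-7(w=13)}
step 7: add edge 0-7 (w=18); MST = {0-7(w=18) 1-2(w=4) 1-3(w=6) 1-5(w=5) 1-6(w=3) 4-5(w=10) 4-7(w=13)}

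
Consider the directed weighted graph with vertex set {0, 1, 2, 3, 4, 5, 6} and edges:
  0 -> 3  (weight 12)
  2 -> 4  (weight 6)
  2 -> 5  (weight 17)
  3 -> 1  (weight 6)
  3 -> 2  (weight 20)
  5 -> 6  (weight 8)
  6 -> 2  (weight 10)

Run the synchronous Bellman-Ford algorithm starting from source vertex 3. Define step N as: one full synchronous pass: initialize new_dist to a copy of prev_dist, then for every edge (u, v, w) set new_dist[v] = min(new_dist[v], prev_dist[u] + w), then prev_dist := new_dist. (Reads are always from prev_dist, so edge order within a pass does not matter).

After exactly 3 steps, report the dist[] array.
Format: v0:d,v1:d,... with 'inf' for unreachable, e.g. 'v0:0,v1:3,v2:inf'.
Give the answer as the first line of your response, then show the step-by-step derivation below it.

v0:inf,v1:6,v2:20,v3:0,v4:26,v5:37,v6:45

step 1: dist = v0:inf,v1:6,v2:20,v3:0,v4:inf,v5:inf,v6:inf
step 2: dist = v0:inf,v1:6,v2:20,v3:0,v4:26,v5:37,v6:inf
step 3: dist = v0:inf,v1:6,v2:20,v3:0,v4:26,v5:37,v6:45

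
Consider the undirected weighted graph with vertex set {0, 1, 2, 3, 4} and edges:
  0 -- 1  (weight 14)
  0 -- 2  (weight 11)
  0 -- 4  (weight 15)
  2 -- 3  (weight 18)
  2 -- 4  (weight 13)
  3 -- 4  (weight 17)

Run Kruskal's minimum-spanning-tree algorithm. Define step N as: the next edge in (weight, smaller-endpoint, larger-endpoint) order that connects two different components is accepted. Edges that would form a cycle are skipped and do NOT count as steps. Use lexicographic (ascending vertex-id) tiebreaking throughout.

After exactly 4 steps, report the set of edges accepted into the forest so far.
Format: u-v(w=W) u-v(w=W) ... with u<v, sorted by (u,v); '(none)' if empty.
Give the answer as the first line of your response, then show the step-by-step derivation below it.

0-1(w=14) 0-2(w=11) 2-4(w=13) 3-4(w=17)

step 1: add edge 0-2 (w=11); MST = {0-2(w=11)}
step 2: add edge 2-4 (w=13); MST = {0-2(w=11) 2-4(w=13)}
step 3: add edge 0-1 (w=14); MST = {0-1(w=14) 0-2(w=11) 2-4(w=13)}
step 4: add edge 3-4 (w=17); MST = {0-1(w=14) 0-2(w=11) 2-4(w=13) 3-4(w=17)}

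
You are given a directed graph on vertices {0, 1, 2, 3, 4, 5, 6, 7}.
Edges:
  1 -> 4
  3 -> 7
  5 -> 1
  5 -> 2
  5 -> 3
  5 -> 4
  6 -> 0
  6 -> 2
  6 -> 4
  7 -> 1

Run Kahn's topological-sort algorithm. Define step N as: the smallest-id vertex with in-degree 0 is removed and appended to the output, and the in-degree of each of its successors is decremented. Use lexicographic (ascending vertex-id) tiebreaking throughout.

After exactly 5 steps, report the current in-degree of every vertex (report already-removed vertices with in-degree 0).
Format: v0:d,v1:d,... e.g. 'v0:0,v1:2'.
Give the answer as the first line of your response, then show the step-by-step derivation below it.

v0:0,v1:1,v2:0,v3:0,v4:1,v5:0,v6:0,v7:0

step 1: output 5; order=[5]; indeg=(1,1,1,0,2,0,0,1)
step 2: output 3; order=[5,3]; indeg=(1,1,1,0,2,0,0,0)
step 3: output 6; order=[5,3,6]; indeg=(0,1,0,0,1,0,0,0)
step 4: output 0; order=[5,3,6,0]; indeg=(0,1,0,0,1,0,0,0)
step 5: output 2; order=[5,3,6,0,2]; indeg=(0,1,0,0,1,0,0,0)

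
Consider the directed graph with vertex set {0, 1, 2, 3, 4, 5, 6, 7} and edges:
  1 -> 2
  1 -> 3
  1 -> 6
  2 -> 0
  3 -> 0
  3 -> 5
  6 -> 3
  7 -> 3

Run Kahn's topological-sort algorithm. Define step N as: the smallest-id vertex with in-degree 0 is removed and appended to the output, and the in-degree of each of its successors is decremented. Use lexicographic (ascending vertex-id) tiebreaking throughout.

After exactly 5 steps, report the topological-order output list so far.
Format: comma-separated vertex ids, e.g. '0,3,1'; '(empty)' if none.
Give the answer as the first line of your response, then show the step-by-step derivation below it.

1,2,4,6,7

step 1: output 1; order=[1]; indeg=(2,0,0,2,0,1,0,0)
step 2: output 2; order=[1,2]; indeg=(1,0,0,2,0,1,0,0)
step 3: output 4; order=[1,2,4]; indeg=(1,0,0,2,0,1,0,0)
step 4: output 6; order=[1,2,4,6]; indeg=(1,0,0,1,0,1,0,0)
step 5: output 7; order=[1,2,4,6,7]; indeg=(1,0,0,0,0,1,0,0)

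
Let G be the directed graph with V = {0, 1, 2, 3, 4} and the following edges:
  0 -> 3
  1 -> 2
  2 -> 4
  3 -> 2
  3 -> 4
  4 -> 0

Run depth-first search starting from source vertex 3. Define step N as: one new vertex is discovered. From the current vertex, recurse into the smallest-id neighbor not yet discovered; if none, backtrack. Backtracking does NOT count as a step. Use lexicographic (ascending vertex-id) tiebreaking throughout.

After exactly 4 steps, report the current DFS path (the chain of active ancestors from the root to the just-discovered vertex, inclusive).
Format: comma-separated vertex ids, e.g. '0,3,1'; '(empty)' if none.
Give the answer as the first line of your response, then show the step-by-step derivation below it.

3,2,4,0

step 1: discover 3; path=3; order=3
step 2: discover 2; path=3>2; order=3,2
step 3: discover 4; path=3>2>4; order=3,2,4
step 4: discover 0; path=3>2>4>0; order=3,2,4,0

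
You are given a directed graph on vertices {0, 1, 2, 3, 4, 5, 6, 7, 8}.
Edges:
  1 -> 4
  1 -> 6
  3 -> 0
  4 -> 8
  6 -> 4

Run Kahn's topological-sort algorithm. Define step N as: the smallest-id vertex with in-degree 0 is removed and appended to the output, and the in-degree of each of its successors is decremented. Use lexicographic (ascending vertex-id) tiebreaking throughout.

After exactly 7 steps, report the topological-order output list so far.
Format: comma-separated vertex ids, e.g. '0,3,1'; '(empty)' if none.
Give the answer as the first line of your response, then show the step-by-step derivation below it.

1,2,3,0,5,6,4

step 1: output 1; order=[1]; indeg=(1,0,0,0,1,0,0,0,1)
step 2: output 2; order=[1,2]; indeg=(1,0,0,0,1,0,0,0,1)
step 3: output 3; order=[1,2,3]; indeg=(0,0,0,0,1,0,0,0,1)
step 4: output 0; order=[1,2,3,0]; indeg=(0,0,0,0,1,0,0,0,1)
step 5: output 5; order=[1,2,3,0,5]; indeg=(0,0,0,0,1,0,0,0,1)
step 6: output 6; order=[1,2,3,0,5,6]; indeg=(0,0,0,0,0,0,0,0,1)
step 7: output 4; order=[1,2,3,0,5,6,4]; indeg=(0,0,0,0,0,0,0,0,0)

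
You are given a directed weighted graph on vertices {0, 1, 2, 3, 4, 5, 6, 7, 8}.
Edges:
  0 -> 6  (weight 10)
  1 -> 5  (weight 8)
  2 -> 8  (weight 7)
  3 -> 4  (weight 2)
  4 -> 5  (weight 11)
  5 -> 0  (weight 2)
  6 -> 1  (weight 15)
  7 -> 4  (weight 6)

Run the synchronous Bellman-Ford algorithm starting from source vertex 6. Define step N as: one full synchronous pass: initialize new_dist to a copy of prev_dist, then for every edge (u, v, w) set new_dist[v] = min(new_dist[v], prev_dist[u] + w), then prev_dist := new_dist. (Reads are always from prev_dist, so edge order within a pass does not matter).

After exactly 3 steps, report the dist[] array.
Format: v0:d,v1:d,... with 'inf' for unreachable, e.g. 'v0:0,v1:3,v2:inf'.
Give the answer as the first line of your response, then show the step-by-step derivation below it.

v0:25,v1:15,v2:inf,v3:inf,v4:inf,v5:23,v6:0,v7:inf,v8:inf

step 1: dist = v0:inf,v1:15,v2:inf,v3:inf,v4:inf,v5:inf,v6:0,v7:inf,v8:inf
step 2: dist = v0:inf,v1:15,v2:inf,v3:inf,v4:inf,v5:23,v6:0,v7:inf,v8:inf
step 3: dist = v0:25,v1:15,v2:inf,v3:inf,v4:inf,v5:23,v6:0,v7:inf,v8:inf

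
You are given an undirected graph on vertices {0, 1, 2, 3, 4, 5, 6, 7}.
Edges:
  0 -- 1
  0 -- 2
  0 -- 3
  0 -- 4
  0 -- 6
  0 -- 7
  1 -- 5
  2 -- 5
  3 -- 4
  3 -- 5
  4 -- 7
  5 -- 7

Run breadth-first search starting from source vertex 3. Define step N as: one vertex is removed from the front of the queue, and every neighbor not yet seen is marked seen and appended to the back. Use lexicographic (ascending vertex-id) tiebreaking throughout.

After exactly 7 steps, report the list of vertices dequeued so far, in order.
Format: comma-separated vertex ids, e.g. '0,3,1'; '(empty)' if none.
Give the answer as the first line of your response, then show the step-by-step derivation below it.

3,0,4,5,1,2,6

step 1: dequeue 3; queue=[0,4,5]; order=3
step 2: dequeue 0; queue=[4,5,1,2,6,7]; order=3,0
step 3: dequeue 4; queue=[5,1,2,6,7]; order=3,0,4
step 4: dequeue 5; queue=[1,2,6,7]; order=3,0,4,5
step 5: dequeue 1; queue=[2,6,7]; order=3,0,4,5,1
step 6: dequeue 2; queue=[6,7]; order=3,0,4,5,1,2
step 7: dequeue 6; queue=[7]; order=3,0,4,5,1,2,6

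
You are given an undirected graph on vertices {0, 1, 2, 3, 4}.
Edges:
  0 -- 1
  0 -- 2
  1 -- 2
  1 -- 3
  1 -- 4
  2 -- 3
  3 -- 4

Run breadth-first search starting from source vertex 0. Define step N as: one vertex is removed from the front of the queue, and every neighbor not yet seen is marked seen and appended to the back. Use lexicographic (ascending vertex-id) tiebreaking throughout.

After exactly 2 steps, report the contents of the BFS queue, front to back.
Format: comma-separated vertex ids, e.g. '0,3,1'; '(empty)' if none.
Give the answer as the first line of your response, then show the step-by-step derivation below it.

2,3,4

step 1: dequeue 0; queue=[1,2]; order=0
step 2: dequeue 1; queue=[2,3,4]; order=0,1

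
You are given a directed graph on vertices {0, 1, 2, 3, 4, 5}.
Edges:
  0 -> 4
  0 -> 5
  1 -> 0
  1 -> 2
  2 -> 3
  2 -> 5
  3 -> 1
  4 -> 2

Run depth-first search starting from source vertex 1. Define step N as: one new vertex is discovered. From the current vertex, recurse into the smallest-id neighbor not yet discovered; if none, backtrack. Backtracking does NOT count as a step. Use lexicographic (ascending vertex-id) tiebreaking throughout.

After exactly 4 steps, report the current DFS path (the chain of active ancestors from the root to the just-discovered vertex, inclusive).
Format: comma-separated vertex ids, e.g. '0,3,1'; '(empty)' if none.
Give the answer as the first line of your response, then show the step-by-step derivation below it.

1,0,4,2

step 1: discover 1; path=1; order=1
step 2: discover 0; path=1>0; order=1,0
step 3: discover 4; path=1>0>4; order=1,0,4
step 4: discover 2; path=1>0>4>2; order=1,0,4,2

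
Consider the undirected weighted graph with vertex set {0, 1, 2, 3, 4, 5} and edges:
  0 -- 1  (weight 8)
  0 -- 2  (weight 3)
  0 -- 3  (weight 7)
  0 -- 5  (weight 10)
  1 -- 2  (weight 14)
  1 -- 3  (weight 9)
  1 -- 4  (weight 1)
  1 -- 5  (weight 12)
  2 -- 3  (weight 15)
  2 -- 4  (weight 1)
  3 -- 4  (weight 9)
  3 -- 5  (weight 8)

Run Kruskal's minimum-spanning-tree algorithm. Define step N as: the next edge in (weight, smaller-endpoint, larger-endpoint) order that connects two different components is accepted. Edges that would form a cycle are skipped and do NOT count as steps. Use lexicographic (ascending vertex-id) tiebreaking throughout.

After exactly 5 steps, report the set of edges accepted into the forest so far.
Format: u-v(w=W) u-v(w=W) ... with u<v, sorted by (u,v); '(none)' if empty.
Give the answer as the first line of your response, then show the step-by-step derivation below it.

0-2(w=3) 0-3(w=7) 1-4(w=1) 2-4(w=1) 3-5(w=8)

step 1: add edge 1-4 (w=1); MST = {1-4(w=1)}
step 2: add edge 2-4 (w=1); MST = {1-4(w=1) 2-4(w=1)}
step 3: add edge 0-2 (w=3); MST = {0-2(w=3) 1-4(w=1) 2-4(w=1)}
step 4: add edge 0-3 (w=7); MST = {0-2(w=3) 0-3(w=7) 1-4(w=1) 2-4(w=1)}
step 5: add edge 3-5 (w=8); MST = {0-2(w=3) 0-3(w=7) 1-4(w=1) 2-4(w=1) 3-5(w=8)}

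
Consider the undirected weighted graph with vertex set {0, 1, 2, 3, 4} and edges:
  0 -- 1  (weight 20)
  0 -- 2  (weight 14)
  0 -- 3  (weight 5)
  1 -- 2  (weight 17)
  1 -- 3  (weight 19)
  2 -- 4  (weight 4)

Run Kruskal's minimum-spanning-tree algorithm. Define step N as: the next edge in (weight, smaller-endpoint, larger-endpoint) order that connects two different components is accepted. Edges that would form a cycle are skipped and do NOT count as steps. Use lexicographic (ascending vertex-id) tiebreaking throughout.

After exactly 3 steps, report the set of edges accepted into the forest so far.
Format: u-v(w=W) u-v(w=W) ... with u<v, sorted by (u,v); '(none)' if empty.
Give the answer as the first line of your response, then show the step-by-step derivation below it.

0-2(w=14) 0-3(w=5) 2-4(w=4)

step 1: add edge 2-4 (w=4); MST = {2-4(w=4)}
step 2: add edge 0-3 (w=5); MST = {0-3(w=5) 2-4(w=4)}
step 3: add edge 0-2 (w=14); MST = {0-2(w=14) 0-3(w=5) 2-4(w=4)}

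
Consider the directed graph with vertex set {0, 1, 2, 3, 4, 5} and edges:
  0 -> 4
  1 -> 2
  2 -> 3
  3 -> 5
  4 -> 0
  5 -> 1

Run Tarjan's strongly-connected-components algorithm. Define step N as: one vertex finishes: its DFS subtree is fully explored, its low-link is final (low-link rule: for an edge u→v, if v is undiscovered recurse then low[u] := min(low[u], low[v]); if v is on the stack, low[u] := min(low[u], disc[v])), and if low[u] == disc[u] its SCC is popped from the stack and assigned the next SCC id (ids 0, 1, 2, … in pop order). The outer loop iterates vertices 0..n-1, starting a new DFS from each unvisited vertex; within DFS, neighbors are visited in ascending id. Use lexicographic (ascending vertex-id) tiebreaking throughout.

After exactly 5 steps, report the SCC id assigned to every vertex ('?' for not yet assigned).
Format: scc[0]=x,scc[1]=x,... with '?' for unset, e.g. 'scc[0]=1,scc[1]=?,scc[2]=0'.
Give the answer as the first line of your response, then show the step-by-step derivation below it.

scc[0]=0,scc[1]=?,scc[2]=?,scc[3]=?,scc[4]=0,scc[5]=?

step 1: low=(low[0]=0,low[1]=?,low[2]=?,low[3]=?,low[4]=0,low[5]=?); scc=(scc[0]=?,scc[1]=?,scc[2]=?,scc[3]=?,scc[4]=?,scc[5]=?)
step 2: low=(low[0]=0,low[1]=?,low[2]=?,low[3]=?,low[4]=0,low[5]=?); scc=(scc[0]=0,scc[1]=?,scc[2]=?,scc[3]=?,scc[4]=0,scc[5]=?)
step 3: low=(low[0]=0,low[1]=2,low[2]=3,low[3]=4,low[4]=0,low[5]=2); scc=(scc[0]=0,scc[1]=?,scc[2]=?,scc[3]=?,scc[4]=0,scc[5]=?)
step 4: low=(low[0]=0,low[1]=2,low[2]=3,low[3]=2,low[4]=0,low[5]=2); scc=(scc[0]=0,scc[1]=?,scc[2]=?,scc[3]=?,scc[4]=0,scc[5]=?)
step 5: low=(low[0]=0,low[1]=2,low[2]=2,low[3]=2,low[4]=0,low[5]=2); scc=(scc[0]=0,scc[1]=?,scc[2]=?,scc[3]=?,scc[4]=0,scc[5]=?)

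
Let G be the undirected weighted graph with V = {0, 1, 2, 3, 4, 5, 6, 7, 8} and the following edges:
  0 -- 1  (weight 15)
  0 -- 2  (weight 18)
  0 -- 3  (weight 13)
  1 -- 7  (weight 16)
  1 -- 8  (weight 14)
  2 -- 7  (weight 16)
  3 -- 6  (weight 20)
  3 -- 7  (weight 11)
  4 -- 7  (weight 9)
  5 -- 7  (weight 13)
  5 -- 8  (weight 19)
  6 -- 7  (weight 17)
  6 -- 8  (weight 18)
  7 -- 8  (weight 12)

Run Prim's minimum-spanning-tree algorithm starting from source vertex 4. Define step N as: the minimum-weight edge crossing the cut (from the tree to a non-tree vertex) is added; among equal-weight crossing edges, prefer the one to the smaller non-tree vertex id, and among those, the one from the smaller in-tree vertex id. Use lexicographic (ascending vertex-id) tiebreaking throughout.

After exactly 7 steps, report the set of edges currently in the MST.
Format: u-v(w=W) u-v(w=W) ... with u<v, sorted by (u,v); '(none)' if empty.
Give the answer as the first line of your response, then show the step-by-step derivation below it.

0-3(w=13) 1-8(w=14) 2-7(w=16) 3-7(w=11) 4-7(w=9) 5-7(w=13) 7-8(w=12)

step 1: add edge 4-7 (w=9); MST = {4-7(w=9)}
step 2: add edge 3-7 (w=11); MST = {3-7(w=11) 4-7(w=9)}
step 3: add edge 7-8 (w=12); MST = {3-7(w=11) 4-7(w=9) 7-8(w=12)}
step 4: add edge 0-3 (w=13); MST = {0-3(w=13) 3-7(w=11) 4-7(w=9) 7-8(w=12)}
step 5: add edge 5-7 (w=13); MST = {0-3(w=13) 3-7(w=11) 4-7(w=9) 5-7(w=13) 7-8(w=12)}
step 6: add edge 1-8 (w=14); MST = {0-3(w=13) 1-8(w=14) 3-7(w=11) 4-7(w=9) 5-7(w=13) 7-8(w=12)}
step 7: add edge 2-7 (w=16); MST = {0-3(w=13) 1-8(w=14) 2-7(w=16) 3-7(w=11) 4-7(w=9) 5-7(w=13) 7-8(w=12)}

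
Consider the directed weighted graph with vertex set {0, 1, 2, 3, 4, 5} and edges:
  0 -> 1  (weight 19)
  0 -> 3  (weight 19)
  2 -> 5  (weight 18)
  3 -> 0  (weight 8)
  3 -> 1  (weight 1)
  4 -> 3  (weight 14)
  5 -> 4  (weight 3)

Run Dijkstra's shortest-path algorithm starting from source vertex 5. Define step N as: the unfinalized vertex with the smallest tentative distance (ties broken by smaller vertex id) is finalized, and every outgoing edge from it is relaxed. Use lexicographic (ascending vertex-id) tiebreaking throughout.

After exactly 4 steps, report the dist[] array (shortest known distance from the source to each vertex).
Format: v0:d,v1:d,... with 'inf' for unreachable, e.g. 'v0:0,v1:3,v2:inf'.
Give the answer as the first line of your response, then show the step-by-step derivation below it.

v0:25,v1:18,v2:inf,v3:17,v4:3,v5:0

step 1: dist = v0:inf,v1:inf,v2:inf,v3:inf,v4:3,v5:0
step 2: dist = v0:inf,v1:inf,v2:inf,v3:17,v4:3,v5:0
step 3: dist = v0:25,v1:18,v2:inf,v3:17,v4:3,v5:0
step 4: dist = v0:25,v1:18,v2:inf,v3:17,v4:3,v5:0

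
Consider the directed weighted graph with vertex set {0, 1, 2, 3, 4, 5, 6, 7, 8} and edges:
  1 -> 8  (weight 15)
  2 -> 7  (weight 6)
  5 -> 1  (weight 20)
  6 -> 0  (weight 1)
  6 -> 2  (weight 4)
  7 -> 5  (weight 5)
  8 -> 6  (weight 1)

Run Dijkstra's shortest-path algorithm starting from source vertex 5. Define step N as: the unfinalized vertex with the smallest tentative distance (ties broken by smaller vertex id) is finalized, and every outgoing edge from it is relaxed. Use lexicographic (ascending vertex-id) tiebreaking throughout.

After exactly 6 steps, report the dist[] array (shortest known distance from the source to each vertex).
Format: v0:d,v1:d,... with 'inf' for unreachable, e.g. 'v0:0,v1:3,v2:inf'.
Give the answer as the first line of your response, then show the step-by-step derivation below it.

v0:37,v1:20,v2:40,v3:inf,v4:inf,v5:0,v6:36,v7:46,v8:35

step 1: dist = v0:inf,v1:20,v2:inf,v3:inf,v4:inf,v5:0,v6:inf,v7:inf,v8:inf
step 2: dist = v0:inf,v1:20,v2:inf,v3:inf,v4:inf,v5:0,v6:inf,v7:inf,v8:35
step 3: dist = v0:inf,v1:20,v2:inf,v3:inf,v4:inf,v5:0,v6:36,v7:inf,v8:35
step 4: dist = v0:37,v1:20,v2:40,v3:inf,v4:inf,v5:0,v6:36,v7:inf,v8:35
step 5: dist = v0:37,v1:20,v2:40,v3:inf,v4:inf,v5:0,v6:36,v7:inf,v8:35
step 6: dist = v0:37,v1:20,v2:40,v3:inf,v4:inf,v5:0,v6:36,v7:46,v8:35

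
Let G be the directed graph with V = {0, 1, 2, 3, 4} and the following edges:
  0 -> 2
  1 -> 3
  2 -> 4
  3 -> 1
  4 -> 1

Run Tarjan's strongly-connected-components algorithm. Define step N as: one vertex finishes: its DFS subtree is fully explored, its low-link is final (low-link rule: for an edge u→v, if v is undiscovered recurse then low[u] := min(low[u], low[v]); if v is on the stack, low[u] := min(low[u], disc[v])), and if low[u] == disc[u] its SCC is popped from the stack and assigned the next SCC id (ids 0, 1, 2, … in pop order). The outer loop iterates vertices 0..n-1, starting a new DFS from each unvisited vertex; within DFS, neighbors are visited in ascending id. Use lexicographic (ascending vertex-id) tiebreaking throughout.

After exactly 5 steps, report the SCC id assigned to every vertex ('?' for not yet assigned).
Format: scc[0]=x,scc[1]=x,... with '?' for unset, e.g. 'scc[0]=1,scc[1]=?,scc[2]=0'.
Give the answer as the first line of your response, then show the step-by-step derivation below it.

scc[0]=3,scc[1]=0,scc[2]=2,scc[3]=0,scc[4]=1

step 1: low=(low[0]=0,low[1]=3,low[2]=1,low[3]=3,low[4]=2); scc=(scc[0]=?,scc[1]=?,scc[2]=?,scc[3]=?,scc[4]=?)
step 2: low=(low[0]=0,low[1]=3,low[2]=1,low[3]=3,low[4]=2); scc=(scc[0]=?,scc[1]=0,scc[2]=?,scc[3]=0,scc[4]=?)
step 3: low=(low[0]=0,low[1]=3,low[2]=1,low[3]=3,low[4]=2); scc=(scc[0]=?,scc[1]=0,scc[2]=?,scc[3]=0,scc[4]=1)
step 4: low=(low[0]=0,low[1]=3,low[2]=1,low[3]=3,low[4]=2); scc=(scc[0]=?,scc[1]=0,scc[2]=2,scc[3]=0,scc[4]=1)
step 5: low=(low[0]=0,low[1]=3,low[2]=1,low[3]=3,low[4]=2); scc=(scc[0]=3,scc[1]=0,scc[2]=2,scc[3]=0,scc[4]=1)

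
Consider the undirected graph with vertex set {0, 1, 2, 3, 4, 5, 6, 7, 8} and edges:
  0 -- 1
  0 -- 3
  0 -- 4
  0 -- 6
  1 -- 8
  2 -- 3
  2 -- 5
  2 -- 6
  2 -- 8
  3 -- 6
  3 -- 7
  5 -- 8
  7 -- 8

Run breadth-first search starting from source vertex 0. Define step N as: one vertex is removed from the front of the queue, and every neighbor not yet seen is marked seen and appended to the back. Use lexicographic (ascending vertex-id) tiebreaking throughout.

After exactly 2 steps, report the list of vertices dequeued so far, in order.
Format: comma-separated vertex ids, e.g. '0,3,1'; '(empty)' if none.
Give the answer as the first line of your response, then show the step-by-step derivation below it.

0,1

step 1: dequeue 0; queue=[1,3,4,6]; order=0
step 2: dequeue 1; queue=[3,4,6,8]; order=0,1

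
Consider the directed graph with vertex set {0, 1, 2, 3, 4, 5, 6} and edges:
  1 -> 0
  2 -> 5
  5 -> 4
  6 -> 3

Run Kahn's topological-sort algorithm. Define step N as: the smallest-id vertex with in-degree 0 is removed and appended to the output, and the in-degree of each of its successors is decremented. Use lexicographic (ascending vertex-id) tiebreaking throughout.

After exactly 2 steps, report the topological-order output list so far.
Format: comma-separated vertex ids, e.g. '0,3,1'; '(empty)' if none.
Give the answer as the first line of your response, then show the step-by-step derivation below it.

1,0

step 1: output 1; order=[1]; indeg=(0,0,0,1,1,1,0)
step 2: output 0; order=[1,0]; indeg=(0,0,0,1,1,1,0)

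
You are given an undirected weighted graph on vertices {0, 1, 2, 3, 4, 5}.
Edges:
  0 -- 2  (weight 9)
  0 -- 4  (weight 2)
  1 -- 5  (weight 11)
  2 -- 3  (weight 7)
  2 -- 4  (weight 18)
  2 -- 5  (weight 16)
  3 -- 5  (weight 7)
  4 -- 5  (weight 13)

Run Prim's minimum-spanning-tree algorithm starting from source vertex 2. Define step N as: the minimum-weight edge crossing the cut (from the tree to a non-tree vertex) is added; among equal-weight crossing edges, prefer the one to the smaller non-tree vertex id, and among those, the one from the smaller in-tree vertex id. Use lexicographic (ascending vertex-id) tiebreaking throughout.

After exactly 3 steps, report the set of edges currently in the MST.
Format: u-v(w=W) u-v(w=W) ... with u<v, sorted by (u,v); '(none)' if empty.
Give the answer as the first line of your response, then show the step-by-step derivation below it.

0-2(w=9) 2-3(w=7) 3-5(w=7)

step 1: add edge 2-3 (w=7); MST = {2-3(w=7)}
step 2: add edge 3-5 (w=7); MST = {2-3(w=7) 3-5(w=7)}
step 3: add edge 0-2 (w=9); MST = {0-2(w=9) 2-3(w=7) 3-5(w=7)}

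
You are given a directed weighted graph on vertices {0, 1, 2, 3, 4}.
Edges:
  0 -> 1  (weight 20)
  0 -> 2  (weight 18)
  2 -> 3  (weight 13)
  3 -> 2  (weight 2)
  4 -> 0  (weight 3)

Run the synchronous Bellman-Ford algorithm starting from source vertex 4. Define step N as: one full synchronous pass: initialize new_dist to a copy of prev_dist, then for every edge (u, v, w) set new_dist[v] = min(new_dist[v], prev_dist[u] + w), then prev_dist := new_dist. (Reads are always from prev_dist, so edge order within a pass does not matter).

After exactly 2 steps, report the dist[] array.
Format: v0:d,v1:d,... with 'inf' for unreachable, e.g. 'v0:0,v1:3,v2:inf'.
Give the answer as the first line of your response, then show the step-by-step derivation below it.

v0:3,v1:23,v2:21,v3:inf,v4:0

step 1: dist = v0:3,v1:inf,v2:inf,v3:inf,v4:0
step 2: dist = v0:3,v1:23,v2:21,v3:inf,v4:0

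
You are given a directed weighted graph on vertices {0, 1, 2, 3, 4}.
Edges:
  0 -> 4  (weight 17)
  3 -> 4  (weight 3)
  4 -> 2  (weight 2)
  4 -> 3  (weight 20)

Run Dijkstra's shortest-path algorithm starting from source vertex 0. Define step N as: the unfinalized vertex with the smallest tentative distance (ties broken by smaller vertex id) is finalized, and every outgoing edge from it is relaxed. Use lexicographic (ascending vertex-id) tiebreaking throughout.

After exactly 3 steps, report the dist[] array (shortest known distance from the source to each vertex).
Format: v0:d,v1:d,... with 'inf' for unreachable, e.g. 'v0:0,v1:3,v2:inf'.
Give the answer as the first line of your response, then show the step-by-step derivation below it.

v0:0,v1:inf,v2:19,v3:37,v4:17

step 1: dist = v0:0,v1:inf,v2:inf,v3:inf,v4:17
step 2: dist = v0:0,v1:inf,v2:19,v3:37,v4:17
step 3: dist = v0:0,v1:inf,v2:19,v3:37,v4:17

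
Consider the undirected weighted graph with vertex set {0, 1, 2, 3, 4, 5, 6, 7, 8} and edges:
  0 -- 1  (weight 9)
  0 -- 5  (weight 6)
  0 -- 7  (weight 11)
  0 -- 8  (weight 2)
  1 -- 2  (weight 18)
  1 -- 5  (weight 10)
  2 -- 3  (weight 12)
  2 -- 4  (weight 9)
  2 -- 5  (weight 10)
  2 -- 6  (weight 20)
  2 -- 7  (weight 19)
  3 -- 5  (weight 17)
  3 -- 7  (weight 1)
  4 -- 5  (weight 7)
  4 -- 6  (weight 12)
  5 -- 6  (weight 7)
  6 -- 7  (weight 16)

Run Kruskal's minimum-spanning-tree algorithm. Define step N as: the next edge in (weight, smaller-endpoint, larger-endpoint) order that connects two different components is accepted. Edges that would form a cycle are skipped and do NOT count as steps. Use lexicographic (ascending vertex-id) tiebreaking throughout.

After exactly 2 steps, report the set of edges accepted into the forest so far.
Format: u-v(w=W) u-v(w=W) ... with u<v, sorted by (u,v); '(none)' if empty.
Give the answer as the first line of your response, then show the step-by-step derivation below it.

0-8(w=2) 3-7(w=1)

step 1: add edge 3-7 (w=1); MST = {3-7(w=1)}
step 2: add edge 0-8 (w=2); MST = {0-8(w=2) 3-7(w=1)}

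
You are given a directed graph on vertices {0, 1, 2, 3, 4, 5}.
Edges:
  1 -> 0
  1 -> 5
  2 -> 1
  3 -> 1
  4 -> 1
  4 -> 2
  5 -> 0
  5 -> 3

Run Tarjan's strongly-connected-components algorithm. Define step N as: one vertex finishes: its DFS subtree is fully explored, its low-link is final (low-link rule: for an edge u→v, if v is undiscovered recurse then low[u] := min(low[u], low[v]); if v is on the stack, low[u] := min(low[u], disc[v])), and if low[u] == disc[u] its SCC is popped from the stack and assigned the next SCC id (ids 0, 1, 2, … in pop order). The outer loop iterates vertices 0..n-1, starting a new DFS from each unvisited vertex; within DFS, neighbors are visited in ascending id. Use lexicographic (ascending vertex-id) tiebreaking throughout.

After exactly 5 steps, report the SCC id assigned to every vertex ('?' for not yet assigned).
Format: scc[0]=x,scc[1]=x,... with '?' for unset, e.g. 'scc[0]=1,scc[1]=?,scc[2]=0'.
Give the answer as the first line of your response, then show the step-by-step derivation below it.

scc[0]=0,scc[1]=1,scc[2]=2,scc[3]=1,scc[4]=?,scc[5]=1

step 1: low=(low[0]=0,low[1]=?,low[2]=?,low[3]=?,low[4]=?,low[5]=?); scc=(scc[0]=0,scc[1]=?,scc[2]=?,scc[3]=?,scc[4]=?,scc[5]=?)
step 2: low=(low[0]=0,low[1]=1,low[2]=?,low[3]=1,low[4]=?,low[5]=2); scc=(scc[0]=0,scc[1]=?,scc[2]=?,scc[3]=?,scc[4]=?,scc[5]=?)
step 3: low=(low[0]=0,low[1]=1,low[2]=?,low[3]=1,low[4]=?,low[5]=1); scc=(scc[0]=0,scc[1]=?,scc[2]=?,scc[3]=?,scc[4]=?,scc[5]=?)
step 4: low=(low[0]=0,low[1]=1,low[2]=?,low[3]=1,low[4]=?,low[5]=1); scc=(scc[0]=0,scc[1]=1,scc[2]=?,scc[3]=1,scc[4]=?,scc[5]=1)
step 5: low=(low[0]=0,low[1]=1,low[2]=4,low[3]=1,low[4]=?,low[5]=1); scc=(scc[0]=0,scc[1]=1,scc[2]=2,scc[3]=1,scc[4]=?,scc[5]=1)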